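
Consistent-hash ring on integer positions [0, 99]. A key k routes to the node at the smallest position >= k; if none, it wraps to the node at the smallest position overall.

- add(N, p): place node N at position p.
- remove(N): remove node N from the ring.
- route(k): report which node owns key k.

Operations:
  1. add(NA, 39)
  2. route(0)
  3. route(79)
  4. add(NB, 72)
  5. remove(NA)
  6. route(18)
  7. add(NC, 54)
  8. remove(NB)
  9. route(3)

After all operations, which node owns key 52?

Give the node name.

Op 1: add NA@39 -> ring=[39:NA]
Op 2: route key 0: smallest pos >= 0 is 39 -> NA
Op 3: route key 79: none >= 79, wrap to smallest pos 39 -> NA
Op 4: add NB@72 -> ring=[39:NA,72:NB]
Op 5: remove NA -> ring=[72:NB]
Op 6: route key 18: smallest pos >= 18 is 72 -> NB
Op 7: add NC@54 -> ring=[54:NC,72:NB]
Op 8: remove NB -> ring=[54:NC]
Op 9: route key 3: smallest pos >= 3 is 54 -> NC
Final route key 52: smallest pos >= 52 is 54 -> NC

Answer: NC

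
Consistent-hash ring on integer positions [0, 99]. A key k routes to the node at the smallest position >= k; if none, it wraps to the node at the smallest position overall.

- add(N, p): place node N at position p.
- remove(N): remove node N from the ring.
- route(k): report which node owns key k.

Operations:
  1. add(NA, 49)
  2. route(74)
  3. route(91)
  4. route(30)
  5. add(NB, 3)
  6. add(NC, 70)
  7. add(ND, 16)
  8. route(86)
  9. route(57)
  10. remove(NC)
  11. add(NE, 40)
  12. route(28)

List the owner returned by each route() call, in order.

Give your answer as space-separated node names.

Op 1: add NA@49 -> ring=[49:NA]
Op 2: route key 74: none >= 74, wrap to smallest pos 49 -> NA
Op 3: route key 91: none >= 91, wrap to smallest pos 49 -> NA
Op 4: route key 30: smallest pos >= 30 is 49 -> NA
Op 5: add NB@3 -> ring=[3:NB,49:NA]
Op 6: add NC@70 -> ring=[3:NB,49:NA,70:NC]
Op 7: add ND@16 -> ring=[3:NB,16:ND,49:NA,70:NC]
Op 8: route key 86: none >= 86, wrap to smallest pos 3 -> NB
Op 9: route key 57: smallest pos >= 57 is 70 -> NC
Op 10: remove NC -> ring=[3:NB,16:ND,49:NA]
Op 11: add NE@40 -> ring=[3:NB,16:ND,40:NE,49:NA]
Op 12: route key 28: smallest pos >= 28 is 40 -> NE

Answer: NA NA NA NB NC NE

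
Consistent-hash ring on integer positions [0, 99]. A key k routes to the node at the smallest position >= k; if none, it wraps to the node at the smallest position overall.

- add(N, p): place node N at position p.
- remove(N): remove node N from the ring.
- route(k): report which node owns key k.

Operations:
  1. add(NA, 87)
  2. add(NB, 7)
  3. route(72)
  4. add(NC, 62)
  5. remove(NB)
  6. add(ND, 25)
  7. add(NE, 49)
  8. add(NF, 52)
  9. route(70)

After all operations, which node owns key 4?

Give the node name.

Answer: ND

Derivation:
Op 1: add NA@87 -> ring=[87:NA]
Op 2: add NB@7 -> ring=[7:NB,87:NA]
Op 3: route key 72: smallest pos >= 72 is 87 -> NA
Op 4: add NC@62 -> ring=[7:NB,62:NC,87:NA]
Op 5: remove NB -> ring=[62:NC,87:NA]
Op 6: add ND@25 -> ring=[25:ND,62:NC,87:NA]
Op 7: add NE@49 -> ring=[25:ND,49:NE,62:NC,87:NA]
Op 8: add NF@52 -> ring=[25:ND,49:NE,52:NF,62:NC,87:NA]
Op 9: route key 70: smallest pos >= 70 is 87 -> NA
Final route key 4: smallest pos >= 4 is 25 -> ND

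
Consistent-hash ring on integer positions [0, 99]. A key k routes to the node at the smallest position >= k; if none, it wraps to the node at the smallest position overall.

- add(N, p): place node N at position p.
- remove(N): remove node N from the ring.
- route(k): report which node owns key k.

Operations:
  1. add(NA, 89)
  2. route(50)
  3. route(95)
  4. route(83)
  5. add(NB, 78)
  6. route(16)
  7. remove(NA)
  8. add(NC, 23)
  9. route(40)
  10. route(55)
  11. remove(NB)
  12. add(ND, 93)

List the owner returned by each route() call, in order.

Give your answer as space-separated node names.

Op 1: add NA@89 -> ring=[89:NA]
Op 2: route key 50: smallest pos >= 50 is 89 -> NA
Op 3: route key 95: none >= 95, wrap to smallest pos 89 -> NA
Op 4: route key 83: smallest pos >= 83 is 89 -> NA
Op 5: add NB@78 -> ring=[78:NB,89:NA]
Op 6: route key 16: smallest pos >= 16 is 78 -> NB
Op 7: remove NA -> ring=[78:NB]
Op 8: add NC@23 -> ring=[23:NC,78:NB]
Op 9: route key 40: smallest pos >= 40 is 78 -> NB
Op 10: route key 55: smallest pos >= 55 is 78 -> NB
Op 11: remove NB -> ring=[23:NC]
Op 12: add ND@93 -> ring=[23:NC,93:ND]

Answer: NA NA NA NB NB NB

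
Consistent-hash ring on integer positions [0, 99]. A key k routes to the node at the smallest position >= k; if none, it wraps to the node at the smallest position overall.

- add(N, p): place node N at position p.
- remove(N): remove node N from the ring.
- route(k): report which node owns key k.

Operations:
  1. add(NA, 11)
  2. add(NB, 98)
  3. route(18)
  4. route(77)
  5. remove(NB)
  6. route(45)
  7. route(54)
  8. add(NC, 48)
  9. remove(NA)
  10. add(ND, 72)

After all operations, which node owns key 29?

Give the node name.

Answer: NC

Derivation:
Op 1: add NA@11 -> ring=[11:NA]
Op 2: add NB@98 -> ring=[11:NA,98:NB]
Op 3: route key 18: smallest pos >= 18 is 98 -> NB
Op 4: route key 77: smallest pos >= 77 is 98 -> NB
Op 5: remove NB -> ring=[11:NA]
Op 6: route key 45: none >= 45, wrap to smallest pos 11 -> NA
Op 7: route key 54: none >= 54, wrap to smallest pos 11 -> NA
Op 8: add NC@48 -> ring=[11:NA,48:NC]
Op 9: remove NA -> ring=[48:NC]
Op 10: add ND@72 -> ring=[48:NC,72:ND]
Final route key 29: smallest pos >= 29 is 48 -> NC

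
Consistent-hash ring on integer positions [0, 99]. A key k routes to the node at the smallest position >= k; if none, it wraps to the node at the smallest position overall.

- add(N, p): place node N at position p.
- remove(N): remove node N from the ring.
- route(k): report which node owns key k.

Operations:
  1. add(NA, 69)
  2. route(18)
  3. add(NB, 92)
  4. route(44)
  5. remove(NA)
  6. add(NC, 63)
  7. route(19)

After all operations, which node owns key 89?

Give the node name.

Answer: NB

Derivation:
Op 1: add NA@69 -> ring=[69:NA]
Op 2: route key 18: smallest pos >= 18 is 69 -> NA
Op 3: add NB@92 -> ring=[69:NA,92:NB]
Op 4: route key 44: smallest pos >= 44 is 69 -> NA
Op 5: remove NA -> ring=[92:NB]
Op 6: add NC@63 -> ring=[63:NC,92:NB]
Op 7: route key 19: smallest pos >= 19 is 63 -> NC
Final route key 89: smallest pos >= 89 is 92 -> NB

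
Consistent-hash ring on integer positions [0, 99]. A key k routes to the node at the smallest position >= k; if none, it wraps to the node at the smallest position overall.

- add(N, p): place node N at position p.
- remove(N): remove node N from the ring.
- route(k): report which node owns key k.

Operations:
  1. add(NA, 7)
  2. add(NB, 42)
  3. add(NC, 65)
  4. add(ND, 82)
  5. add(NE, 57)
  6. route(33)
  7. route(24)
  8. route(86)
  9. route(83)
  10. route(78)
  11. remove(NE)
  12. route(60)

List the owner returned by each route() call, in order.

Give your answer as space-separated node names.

Answer: NB NB NA NA ND NC

Derivation:
Op 1: add NA@7 -> ring=[7:NA]
Op 2: add NB@42 -> ring=[7:NA,42:NB]
Op 3: add NC@65 -> ring=[7:NA,42:NB,65:NC]
Op 4: add ND@82 -> ring=[7:NA,42:NB,65:NC,82:ND]
Op 5: add NE@57 -> ring=[7:NA,42:NB,57:NE,65:NC,82:ND]
Op 6: route key 33: smallest pos >= 33 is 42 -> NB
Op 7: route key 24: smallest pos >= 24 is 42 -> NB
Op 8: route key 86: none >= 86, wrap to smallest pos 7 -> NA
Op 9: route key 83: none >= 83, wrap to smallest pos 7 -> NA
Op 10: route key 78: smallest pos >= 78 is 82 -> ND
Op 11: remove NE -> ring=[7:NA,42:NB,65:NC,82:ND]
Op 12: route key 60: smallest pos >= 60 is 65 -> NC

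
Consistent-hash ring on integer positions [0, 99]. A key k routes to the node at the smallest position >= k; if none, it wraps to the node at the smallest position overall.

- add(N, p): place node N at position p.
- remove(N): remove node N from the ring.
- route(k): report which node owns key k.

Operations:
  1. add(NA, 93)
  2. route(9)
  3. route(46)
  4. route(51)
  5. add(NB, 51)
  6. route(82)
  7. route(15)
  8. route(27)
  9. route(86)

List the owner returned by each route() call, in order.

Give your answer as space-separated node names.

Op 1: add NA@93 -> ring=[93:NA]
Op 2: route key 9: smallest pos >= 9 is 93 -> NA
Op 3: route key 46: smallest pos >= 46 is 93 -> NA
Op 4: route key 51: smallest pos >= 51 is 93 -> NA
Op 5: add NB@51 -> ring=[51:NB,93:NA]
Op 6: route key 82: smallest pos >= 82 is 93 -> NA
Op 7: route key 15: smallest pos >= 15 is 51 -> NB
Op 8: route key 27: smallest pos >= 27 is 51 -> NB
Op 9: route key 86: smallest pos >= 86 is 93 -> NA

Answer: NA NA NA NA NB NB NA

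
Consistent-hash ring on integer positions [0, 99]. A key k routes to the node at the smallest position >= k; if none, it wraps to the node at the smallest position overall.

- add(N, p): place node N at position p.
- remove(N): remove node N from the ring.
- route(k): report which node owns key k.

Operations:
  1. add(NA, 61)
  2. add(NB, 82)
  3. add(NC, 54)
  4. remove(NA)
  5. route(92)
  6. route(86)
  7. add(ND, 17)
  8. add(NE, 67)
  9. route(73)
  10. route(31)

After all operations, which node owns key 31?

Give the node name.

Answer: NC

Derivation:
Op 1: add NA@61 -> ring=[61:NA]
Op 2: add NB@82 -> ring=[61:NA,82:NB]
Op 3: add NC@54 -> ring=[54:NC,61:NA,82:NB]
Op 4: remove NA -> ring=[54:NC,82:NB]
Op 5: route key 92: none >= 92, wrap to smallest pos 54 -> NC
Op 6: route key 86: none >= 86, wrap to smallest pos 54 -> NC
Op 7: add ND@17 -> ring=[17:ND,54:NC,82:NB]
Op 8: add NE@67 -> ring=[17:ND,54:NC,67:NE,82:NB]
Op 9: route key 73: smallest pos >= 73 is 82 -> NB
Op 10: route key 31: smallest pos >= 31 is 54 -> NC
Final route key 31: smallest pos >= 31 is 54 -> NC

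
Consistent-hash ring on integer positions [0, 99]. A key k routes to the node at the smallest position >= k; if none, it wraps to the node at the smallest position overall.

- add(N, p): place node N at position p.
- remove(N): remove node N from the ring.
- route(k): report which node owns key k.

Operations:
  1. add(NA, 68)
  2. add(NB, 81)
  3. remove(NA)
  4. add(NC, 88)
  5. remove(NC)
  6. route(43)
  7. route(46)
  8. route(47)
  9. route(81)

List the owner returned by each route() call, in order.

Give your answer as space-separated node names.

Answer: NB NB NB NB

Derivation:
Op 1: add NA@68 -> ring=[68:NA]
Op 2: add NB@81 -> ring=[68:NA,81:NB]
Op 3: remove NA -> ring=[81:NB]
Op 4: add NC@88 -> ring=[81:NB,88:NC]
Op 5: remove NC -> ring=[81:NB]
Op 6: route key 43: smallest pos >= 43 is 81 -> NB
Op 7: route key 46: smallest pos >= 46 is 81 -> NB
Op 8: route key 47: smallest pos >= 47 is 81 -> NB
Op 9: route key 81: smallest pos >= 81 is 81 -> NB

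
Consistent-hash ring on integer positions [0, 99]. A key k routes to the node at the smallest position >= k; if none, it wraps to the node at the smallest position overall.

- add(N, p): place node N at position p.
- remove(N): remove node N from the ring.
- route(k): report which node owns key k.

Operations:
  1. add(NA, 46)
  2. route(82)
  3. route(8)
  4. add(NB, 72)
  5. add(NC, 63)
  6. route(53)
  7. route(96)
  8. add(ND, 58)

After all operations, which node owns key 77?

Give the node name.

Op 1: add NA@46 -> ring=[46:NA]
Op 2: route key 82: none >= 82, wrap to smallest pos 46 -> NA
Op 3: route key 8: smallest pos >= 8 is 46 -> NA
Op 4: add NB@72 -> ring=[46:NA,72:NB]
Op 5: add NC@63 -> ring=[46:NA,63:NC,72:NB]
Op 6: route key 53: smallest pos >= 53 is 63 -> NC
Op 7: route key 96: none >= 96, wrap to smallest pos 46 -> NA
Op 8: add ND@58 -> ring=[46:NA,58:ND,63:NC,72:NB]
Final route key 77: none >= 77, wrap to smallest pos 46 -> NA

Answer: NA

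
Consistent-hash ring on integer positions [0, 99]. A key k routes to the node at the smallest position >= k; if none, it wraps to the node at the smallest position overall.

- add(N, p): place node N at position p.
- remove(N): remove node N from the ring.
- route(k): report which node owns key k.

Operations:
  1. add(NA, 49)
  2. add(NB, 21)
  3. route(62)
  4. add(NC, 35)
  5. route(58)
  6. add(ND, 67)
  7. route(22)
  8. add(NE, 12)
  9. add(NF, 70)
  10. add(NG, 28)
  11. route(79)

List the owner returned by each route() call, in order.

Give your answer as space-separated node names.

Op 1: add NA@49 -> ring=[49:NA]
Op 2: add NB@21 -> ring=[21:NB,49:NA]
Op 3: route key 62: none >= 62, wrap to smallest pos 21 -> NB
Op 4: add NC@35 -> ring=[21:NB,35:NC,49:NA]
Op 5: route key 58: none >= 58, wrap to smallest pos 21 -> NB
Op 6: add ND@67 -> ring=[21:NB,35:NC,49:NA,67:ND]
Op 7: route key 22: smallest pos >= 22 is 35 -> NC
Op 8: add NE@12 -> ring=[12:NE,21:NB,35:NC,49:NA,67:ND]
Op 9: add NF@70 -> ring=[12:NE,21:NB,35:NC,49:NA,67:ND,70:NF]
Op 10: add NG@28 -> ring=[12:NE,21:NB,28:NG,35:NC,49:NA,67:ND,70:NF]
Op 11: route key 79: none >= 79, wrap to smallest pos 12 -> NE

Answer: NB NB NC NE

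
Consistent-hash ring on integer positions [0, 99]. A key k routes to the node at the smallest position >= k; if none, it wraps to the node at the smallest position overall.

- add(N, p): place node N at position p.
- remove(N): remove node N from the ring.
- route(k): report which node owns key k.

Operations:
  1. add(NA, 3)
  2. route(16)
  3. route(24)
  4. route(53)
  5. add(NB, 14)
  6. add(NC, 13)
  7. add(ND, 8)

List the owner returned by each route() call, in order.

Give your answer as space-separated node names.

Answer: NA NA NA

Derivation:
Op 1: add NA@3 -> ring=[3:NA]
Op 2: route key 16: none >= 16, wrap to smallest pos 3 -> NA
Op 3: route key 24: none >= 24, wrap to smallest pos 3 -> NA
Op 4: route key 53: none >= 53, wrap to smallest pos 3 -> NA
Op 5: add NB@14 -> ring=[3:NA,14:NB]
Op 6: add NC@13 -> ring=[3:NA,13:NC,14:NB]
Op 7: add ND@8 -> ring=[3:NA,8:ND,13:NC,14:NB]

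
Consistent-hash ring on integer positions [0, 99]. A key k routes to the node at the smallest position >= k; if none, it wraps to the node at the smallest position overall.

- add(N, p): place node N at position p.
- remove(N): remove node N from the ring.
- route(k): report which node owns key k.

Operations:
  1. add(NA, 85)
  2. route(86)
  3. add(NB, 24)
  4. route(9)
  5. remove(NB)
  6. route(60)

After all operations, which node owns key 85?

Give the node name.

Op 1: add NA@85 -> ring=[85:NA]
Op 2: route key 86: none >= 86, wrap to smallest pos 85 -> NA
Op 3: add NB@24 -> ring=[24:NB,85:NA]
Op 4: route key 9: smallest pos >= 9 is 24 -> NB
Op 5: remove NB -> ring=[85:NA]
Op 6: route key 60: smallest pos >= 60 is 85 -> NA
Final route key 85: smallest pos >= 85 is 85 -> NA

Answer: NA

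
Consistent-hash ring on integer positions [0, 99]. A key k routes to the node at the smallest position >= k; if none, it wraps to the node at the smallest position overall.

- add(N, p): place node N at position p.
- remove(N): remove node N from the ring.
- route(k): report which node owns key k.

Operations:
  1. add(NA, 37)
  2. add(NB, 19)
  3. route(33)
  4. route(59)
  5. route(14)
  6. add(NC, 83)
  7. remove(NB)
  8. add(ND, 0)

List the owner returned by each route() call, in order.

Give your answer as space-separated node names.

Answer: NA NB NB

Derivation:
Op 1: add NA@37 -> ring=[37:NA]
Op 2: add NB@19 -> ring=[19:NB,37:NA]
Op 3: route key 33: smallest pos >= 33 is 37 -> NA
Op 4: route key 59: none >= 59, wrap to smallest pos 19 -> NB
Op 5: route key 14: smallest pos >= 14 is 19 -> NB
Op 6: add NC@83 -> ring=[19:NB,37:NA,83:NC]
Op 7: remove NB -> ring=[37:NA,83:NC]
Op 8: add ND@0 -> ring=[0:ND,37:NA,83:NC]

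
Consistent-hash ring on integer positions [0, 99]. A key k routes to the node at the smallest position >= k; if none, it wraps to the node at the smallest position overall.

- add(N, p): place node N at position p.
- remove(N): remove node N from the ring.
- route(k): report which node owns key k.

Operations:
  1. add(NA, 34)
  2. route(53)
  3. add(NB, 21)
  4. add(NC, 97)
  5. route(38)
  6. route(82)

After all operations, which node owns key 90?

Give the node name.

Op 1: add NA@34 -> ring=[34:NA]
Op 2: route key 53: none >= 53, wrap to smallest pos 34 -> NA
Op 3: add NB@21 -> ring=[21:NB,34:NA]
Op 4: add NC@97 -> ring=[21:NB,34:NA,97:NC]
Op 5: route key 38: smallest pos >= 38 is 97 -> NC
Op 6: route key 82: smallest pos >= 82 is 97 -> NC
Final route key 90: smallest pos >= 90 is 97 -> NC

Answer: NC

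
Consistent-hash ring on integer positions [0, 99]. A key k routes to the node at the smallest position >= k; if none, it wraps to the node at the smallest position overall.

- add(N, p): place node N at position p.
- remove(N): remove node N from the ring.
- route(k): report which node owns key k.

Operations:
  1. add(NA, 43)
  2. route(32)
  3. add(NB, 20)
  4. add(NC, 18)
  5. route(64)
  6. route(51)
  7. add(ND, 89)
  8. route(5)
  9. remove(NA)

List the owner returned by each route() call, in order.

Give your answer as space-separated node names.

Op 1: add NA@43 -> ring=[43:NA]
Op 2: route key 32: smallest pos >= 32 is 43 -> NA
Op 3: add NB@20 -> ring=[20:NB,43:NA]
Op 4: add NC@18 -> ring=[18:NC,20:NB,43:NA]
Op 5: route key 64: none >= 64, wrap to smallest pos 18 -> NC
Op 6: route key 51: none >= 51, wrap to smallest pos 18 -> NC
Op 7: add ND@89 -> ring=[18:NC,20:NB,43:NA,89:ND]
Op 8: route key 5: smallest pos >= 5 is 18 -> NC
Op 9: remove NA -> ring=[18:NC,20:NB,89:ND]

Answer: NA NC NC NC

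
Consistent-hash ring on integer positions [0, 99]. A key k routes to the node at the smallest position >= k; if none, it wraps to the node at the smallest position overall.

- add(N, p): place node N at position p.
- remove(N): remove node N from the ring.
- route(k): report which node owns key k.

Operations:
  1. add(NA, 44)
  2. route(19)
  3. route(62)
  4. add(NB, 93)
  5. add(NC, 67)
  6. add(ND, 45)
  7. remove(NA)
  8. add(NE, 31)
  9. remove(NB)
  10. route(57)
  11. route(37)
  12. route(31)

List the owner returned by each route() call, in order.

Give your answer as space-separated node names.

Answer: NA NA NC ND NE

Derivation:
Op 1: add NA@44 -> ring=[44:NA]
Op 2: route key 19: smallest pos >= 19 is 44 -> NA
Op 3: route key 62: none >= 62, wrap to smallest pos 44 -> NA
Op 4: add NB@93 -> ring=[44:NA,93:NB]
Op 5: add NC@67 -> ring=[44:NA,67:NC,93:NB]
Op 6: add ND@45 -> ring=[44:NA,45:ND,67:NC,93:NB]
Op 7: remove NA -> ring=[45:ND,67:NC,93:NB]
Op 8: add NE@31 -> ring=[31:NE,45:ND,67:NC,93:NB]
Op 9: remove NB -> ring=[31:NE,45:ND,67:NC]
Op 10: route key 57: smallest pos >= 57 is 67 -> NC
Op 11: route key 37: smallest pos >= 37 is 45 -> ND
Op 12: route key 31: smallest pos >= 31 is 31 -> NE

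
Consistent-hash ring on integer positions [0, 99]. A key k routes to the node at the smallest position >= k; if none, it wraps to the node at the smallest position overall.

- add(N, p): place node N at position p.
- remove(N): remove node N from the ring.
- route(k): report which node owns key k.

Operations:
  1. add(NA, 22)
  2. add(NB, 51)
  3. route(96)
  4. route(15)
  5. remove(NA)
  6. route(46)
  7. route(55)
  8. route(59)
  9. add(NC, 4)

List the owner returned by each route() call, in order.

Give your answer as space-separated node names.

Op 1: add NA@22 -> ring=[22:NA]
Op 2: add NB@51 -> ring=[22:NA,51:NB]
Op 3: route key 96: none >= 96, wrap to smallest pos 22 -> NA
Op 4: route key 15: smallest pos >= 15 is 22 -> NA
Op 5: remove NA -> ring=[51:NB]
Op 6: route key 46: smallest pos >= 46 is 51 -> NB
Op 7: route key 55: none >= 55, wrap to smallest pos 51 -> NB
Op 8: route key 59: none >= 59, wrap to smallest pos 51 -> NB
Op 9: add NC@4 -> ring=[4:NC,51:NB]

Answer: NA NA NB NB NB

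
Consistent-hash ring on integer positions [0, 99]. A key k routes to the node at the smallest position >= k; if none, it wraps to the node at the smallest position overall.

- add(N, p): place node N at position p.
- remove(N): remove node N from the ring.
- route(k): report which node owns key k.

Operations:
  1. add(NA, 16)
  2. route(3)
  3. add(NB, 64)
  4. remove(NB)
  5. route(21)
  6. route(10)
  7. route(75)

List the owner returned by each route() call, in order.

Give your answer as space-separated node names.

Op 1: add NA@16 -> ring=[16:NA]
Op 2: route key 3: smallest pos >= 3 is 16 -> NA
Op 3: add NB@64 -> ring=[16:NA,64:NB]
Op 4: remove NB -> ring=[16:NA]
Op 5: route key 21: none >= 21, wrap to smallest pos 16 -> NA
Op 6: route key 10: smallest pos >= 10 is 16 -> NA
Op 7: route key 75: none >= 75, wrap to smallest pos 16 -> NA

Answer: NA NA NA NA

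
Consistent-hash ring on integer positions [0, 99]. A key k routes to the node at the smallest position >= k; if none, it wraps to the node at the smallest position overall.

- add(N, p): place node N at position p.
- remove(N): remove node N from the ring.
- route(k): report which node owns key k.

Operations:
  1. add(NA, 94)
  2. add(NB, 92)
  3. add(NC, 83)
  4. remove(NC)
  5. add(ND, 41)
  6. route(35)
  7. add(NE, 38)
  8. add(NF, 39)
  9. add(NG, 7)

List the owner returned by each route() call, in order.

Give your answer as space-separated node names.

Answer: ND

Derivation:
Op 1: add NA@94 -> ring=[94:NA]
Op 2: add NB@92 -> ring=[92:NB,94:NA]
Op 3: add NC@83 -> ring=[83:NC,92:NB,94:NA]
Op 4: remove NC -> ring=[92:NB,94:NA]
Op 5: add ND@41 -> ring=[41:ND,92:NB,94:NA]
Op 6: route key 35: smallest pos >= 35 is 41 -> ND
Op 7: add NE@38 -> ring=[38:NE,41:ND,92:NB,94:NA]
Op 8: add NF@39 -> ring=[38:NE,39:NF,41:ND,92:NB,94:NA]
Op 9: add NG@7 -> ring=[7:NG,38:NE,39:NF,41:ND,92:NB,94:NA]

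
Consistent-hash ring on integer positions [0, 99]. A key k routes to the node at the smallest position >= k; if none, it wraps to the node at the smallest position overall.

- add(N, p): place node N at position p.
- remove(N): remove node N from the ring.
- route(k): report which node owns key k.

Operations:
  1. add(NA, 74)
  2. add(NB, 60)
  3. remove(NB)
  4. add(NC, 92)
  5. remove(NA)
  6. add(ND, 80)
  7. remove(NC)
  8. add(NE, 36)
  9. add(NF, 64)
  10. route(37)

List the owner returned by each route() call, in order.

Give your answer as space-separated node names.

Op 1: add NA@74 -> ring=[74:NA]
Op 2: add NB@60 -> ring=[60:NB,74:NA]
Op 3: remove NB -> ring=[74:NA]
Op 4: add NC@92 -> ring=[74:NA,92:NC]
Op 5: remove NA -> ring=[92:NC]
Op 6: add ND@80 -> ring=[80:ND,92:NC]
Op 7: remove NC -> ring=[80:ND]
Op 8: add NE@36 -> ring=[36:NE,80:ND]
Op 9: add NF@64 -> ring=[36:NE,64:NF,80:ND]
Op 10: route key 37: smallest pos >= 37 is 64 -> NF

Answer: NF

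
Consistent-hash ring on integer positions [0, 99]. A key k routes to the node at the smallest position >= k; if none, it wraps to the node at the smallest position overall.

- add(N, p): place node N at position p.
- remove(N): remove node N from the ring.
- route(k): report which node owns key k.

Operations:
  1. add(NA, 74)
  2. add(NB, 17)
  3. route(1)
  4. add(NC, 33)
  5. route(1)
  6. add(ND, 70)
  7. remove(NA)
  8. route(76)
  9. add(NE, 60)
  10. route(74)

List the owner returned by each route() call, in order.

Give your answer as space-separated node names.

Answer: NB NB NB NB

Derivation:
Op 1: add NA@74 -> ring=[74:NA]
Op 2: add NB@17 -> ring=[17:NB,74:NA]
Op 3: route key 1: smallest pos >= 1 is 17 -> NB
Op 4: add NC@33 -> ring=[17:NB,33:NC,74:NA]
Op 5: route key 1: smallest pos >= 1 is 17 -> NB
Op 6: add ND@70 -> ring=[17:NB,33:NC,70:ND,74:NA]
Op 7: remove NA -> ring=[17:NB,33:NC,70:ND]
Op 8: route key 76: none >= 76, wrap to smallest pos 17 -> NB
Op 9: add NE@60 -> ring=[17:NB,33:NC,60:NE,70:ND]
Op 10: route key 74: none >= 74, wrap to smallest pos 17 -> NB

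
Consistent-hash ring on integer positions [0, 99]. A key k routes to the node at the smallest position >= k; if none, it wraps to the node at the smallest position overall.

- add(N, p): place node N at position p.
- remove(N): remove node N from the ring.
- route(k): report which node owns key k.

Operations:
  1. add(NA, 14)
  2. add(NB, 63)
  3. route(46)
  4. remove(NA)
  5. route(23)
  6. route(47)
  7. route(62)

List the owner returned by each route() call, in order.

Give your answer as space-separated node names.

Op 1: add NA@14 -> ring=[14:NA]
Op 2: add NB@63 -> ring=[14:NA,63:NB]
Op 3: route key 46: smallest pos >= 46 is 63 -> NB
Op 4: remove NA -> ring=[63:NB]
Op 5: route key 23: smallest pos >= 23 is 63 -> NB
Op 6: route key 47: smallest pos >= 47 is 63 -> NB
Op 7: route key 62: smallest pos >= 62 is 63 -> NB

Answer: NB NB NB NB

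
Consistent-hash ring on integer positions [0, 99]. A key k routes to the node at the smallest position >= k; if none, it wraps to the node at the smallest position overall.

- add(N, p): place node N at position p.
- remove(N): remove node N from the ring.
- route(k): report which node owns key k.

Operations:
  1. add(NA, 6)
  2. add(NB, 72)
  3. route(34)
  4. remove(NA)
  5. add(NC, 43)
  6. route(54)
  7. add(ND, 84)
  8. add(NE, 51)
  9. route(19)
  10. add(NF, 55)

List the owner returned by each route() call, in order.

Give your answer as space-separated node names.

Op 1: add NA@6 -> ring=[6:NA]
Op 2: add NB@72 -> ring=[6:NA,72:NB]
Op 3: route key 34: smallest pos >= 34 is 72 -> NB
Op 4: remove NA -> ring=[72:NB]
Op 5: add NC@43 -> ring=[43:NC,72:NB]
Op 6: route key 54: smallest pos >= 54 is 72 -> NB
Op 7: add ND@84 -> ring=[43:NC,72:NB,84:ND]
Op 8: add NE@51 -> ring=[43:NC,51:NE,72:NB,84:ND]
Op 9: route key 19: smallest pos >= 19 is 43 -> NC
Op 10: add NF@55 -> ring=[43:NC,51:NE,55:NF,72:NB,84:ND]

Answer: NB NB NC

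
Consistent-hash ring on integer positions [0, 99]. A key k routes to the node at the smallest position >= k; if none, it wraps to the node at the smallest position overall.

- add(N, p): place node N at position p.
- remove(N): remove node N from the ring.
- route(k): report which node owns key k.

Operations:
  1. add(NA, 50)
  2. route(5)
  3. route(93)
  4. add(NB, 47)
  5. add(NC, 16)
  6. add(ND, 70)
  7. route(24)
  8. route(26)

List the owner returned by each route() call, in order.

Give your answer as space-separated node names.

Answer: NA NA NB NB

Derivation:
Op 1: add NA@50 -> ring=[50:NA]
Op 2: route key 5: smallest pos >= 5 is 50 -> NA
Op 3: route key 93: none >= 93, wrap to smallest pos 50 -> NA
Op 4: add NB@47 -> ring=[47:NB,50:NA]
Op 5: add NC@16 -> ring=[16:NC,47:NB,50:NA]
Op 6: add ND@70 -> ring=[16:NC,47:NB,50:NA,70:ND]
Op 7: route key 24: smallest pos >= 24 is 47 -> NB
Op 8: route key 26: smallest pos >= 26 is 47 -> NB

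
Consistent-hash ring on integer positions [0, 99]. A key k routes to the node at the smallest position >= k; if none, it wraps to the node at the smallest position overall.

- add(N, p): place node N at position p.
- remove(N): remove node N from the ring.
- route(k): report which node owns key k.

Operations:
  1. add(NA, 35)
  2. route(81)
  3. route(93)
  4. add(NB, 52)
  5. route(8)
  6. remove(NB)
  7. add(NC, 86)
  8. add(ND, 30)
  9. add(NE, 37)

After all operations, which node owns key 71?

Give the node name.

Op 1: add NA@35 -> ring=[35:NA]
Op 2: route key 81: none >= 81, wrap to smallest pos 35 -> NA
Op 3: route key 93: none >= 93, wrap to smallest pos 35 -> NA
Op 4: add NB@52 -> ring=[35:NA,52:NB]
Op 5: route key 8: smallest pos >= 8 is 35 -> NA
Op 6: remove NB -> ring=[35:NA]
Op 7: add NC@86 -> ring=[35:NA,86:NC]
Op 8: add ND@30 -> ring=[30:ND,35:NA,86:NC]
Op 9: add NE@37 -> ring=[30:ND,35:NA,37:NE,86:NC]
Final route key 71: smallest pos >= 71 is 86 -> NC

Answer: NC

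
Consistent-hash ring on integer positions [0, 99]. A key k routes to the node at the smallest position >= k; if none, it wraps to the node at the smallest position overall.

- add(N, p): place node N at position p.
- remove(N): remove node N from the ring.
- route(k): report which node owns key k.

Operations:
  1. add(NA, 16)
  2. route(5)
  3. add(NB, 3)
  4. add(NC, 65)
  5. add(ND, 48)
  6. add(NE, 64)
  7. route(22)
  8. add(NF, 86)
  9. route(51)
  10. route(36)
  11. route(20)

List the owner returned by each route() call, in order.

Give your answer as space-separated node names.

Answer: NA ND NE ND ND

Derivation:
Op 1: add NA@16 -> ring=[16:NA]
Op 2: route key 5: smallest pos >= 5 is 16 -> NA
Op 3: add NB@3 -> ring=[3:NB,16:NA]
Op 4: add NC@65 -> ring=[3:NB,16:NA,65:NC]
Op 5: add ND@48 -> ring=[3:NB,16:NA,48:ND,65:NC]
Op 6: add NE@64 -> ring=[3:NB,16:NA,48:ND,64:NE,65:NC]
Op 7: route key 22: smallest pos >= 22 is 48 -> ND
Op 8: add NF@86 -> ring=[3:NB,16:NA,48:ND,64:NE,65:NC,86:NF]
Op 9: route key 51: smallest pos >= 51 is 64 -> NE
Op 10: route key 36: smallest pos >= 36 is 48 -> ND
Op 11: route key 20: smallest pos >= 20 is 48 -> ND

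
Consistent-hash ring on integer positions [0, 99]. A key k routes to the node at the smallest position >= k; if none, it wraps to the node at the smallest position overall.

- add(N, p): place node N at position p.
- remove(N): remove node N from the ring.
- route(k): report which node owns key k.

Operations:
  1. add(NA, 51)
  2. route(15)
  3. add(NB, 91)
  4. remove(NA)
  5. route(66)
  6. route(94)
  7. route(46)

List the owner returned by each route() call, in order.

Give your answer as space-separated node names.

Op 1: add NA@51 -> ring=[51:NA]
Op 2: route key 15: smallest pos >= 15 is 51 -> NA
Op 3: add NB@91 -> ring=[51:NA,91:NB]
Op 4: remove NA -> ring=[91:NB]
Op 5: route key 66: smallest pos >= 66 is 91 -> NB
Op 6: route key 94: none >= 94, wrap to smallest pos 91 -> NB
Op 7: route key 46: smallest pos >= 46 is 91 -> NB

Answer: NA NB NB NB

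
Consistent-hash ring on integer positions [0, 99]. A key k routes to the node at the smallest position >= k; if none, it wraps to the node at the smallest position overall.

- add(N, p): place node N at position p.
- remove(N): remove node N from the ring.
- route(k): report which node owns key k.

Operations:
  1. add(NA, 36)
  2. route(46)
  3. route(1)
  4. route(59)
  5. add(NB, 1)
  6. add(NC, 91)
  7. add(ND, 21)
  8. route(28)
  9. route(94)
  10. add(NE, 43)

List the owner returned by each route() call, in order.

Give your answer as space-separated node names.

Answer: NA NA NA NA NB

Derivation:
Op 1: add NA@36 -> ring=[36:NA]
Op 2: route key 46: none >= 46, wrap to smallest pos 36 -> NA
Op 3: route key 1: smallest pos >= 1 is 36 -> NA
Op 4: route key 59: none >= 59, wrap to smallest pos 36 -> NA
Op 5: add NB@1 -> ring=[1:NB,36:NA]
Op 6: add NC@91 -> ring=[1:NB,36:NA,91:NC]
Op 7: add ND@21 -> ring=[1:NB,21:ND,36:NA,91:NC]
Op 8: route key 28: smallest pos >= 28 is 36 -> NA
Op 9: route key 94: none >= 94, wrap to smallest pos 1 -> NB
Op 10: add NE@43 -> ring=[1:NB,21:ND,36:NA,43:NE,91:NC]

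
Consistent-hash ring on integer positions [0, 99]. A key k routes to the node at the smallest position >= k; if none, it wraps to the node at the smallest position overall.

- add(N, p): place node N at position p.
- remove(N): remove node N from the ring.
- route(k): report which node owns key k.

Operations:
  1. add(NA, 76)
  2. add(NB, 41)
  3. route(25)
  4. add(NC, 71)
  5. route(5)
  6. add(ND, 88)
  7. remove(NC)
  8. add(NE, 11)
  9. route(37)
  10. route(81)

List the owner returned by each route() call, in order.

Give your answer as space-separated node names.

Op 1: add NA@76 -> ring=[76:NA]
Op 2: add NB@41 -> ring=[41:NB,76:NA]
Op 3: route key 25: smallest pos >= 25 is 41 -> NB
Op 4: add NC@71 -> ring=[41:NB,71:NC,76:NA]
Op 5: route key 5: smallest pos >= 5 is 41 -> NB
Op 6: add ND@88 -> ring=[41:NB,71:NC,76:NA,88:ND]
Op 7: remove NC -> ring=[41:NB,76:NA,88:ND]
Op 8: add NE@11 -> ring=[11:NE,41:NB,76:NA,88:ND]
Op 9: route key 37: smallest pos >= 37 is 41 -> NB
Op 10: route key 81: smallest pos >= 81 is 88 -> ND

Answer: NB NB NB ND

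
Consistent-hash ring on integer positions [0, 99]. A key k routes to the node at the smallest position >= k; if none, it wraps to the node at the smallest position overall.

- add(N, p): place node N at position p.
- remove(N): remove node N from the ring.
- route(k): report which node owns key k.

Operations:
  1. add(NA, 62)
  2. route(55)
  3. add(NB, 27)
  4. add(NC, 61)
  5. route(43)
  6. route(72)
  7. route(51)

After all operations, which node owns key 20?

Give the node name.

Op 1: add NA@62 -> ring=[62:NA]
Op 2: route key 55: smallest pos >= 55 is 62 -> NA
Op 3: add NB@27 -> ring=[27:NB,62:NA]
Op 4: add NC@61 -> ring=[27:NB,61:NC,62:NA]
Op 5: route key 43: smallest pos >= 43 is 61 -> NC
Op 6: route key 72: none >= 72, wrap to smallest pos 27 -> NB
Op 7: route key 51: smallest pos >= 51 is 61 -> NC
Final route key 20: smallest pos >= 20 is 27 -> NB

Answer: NB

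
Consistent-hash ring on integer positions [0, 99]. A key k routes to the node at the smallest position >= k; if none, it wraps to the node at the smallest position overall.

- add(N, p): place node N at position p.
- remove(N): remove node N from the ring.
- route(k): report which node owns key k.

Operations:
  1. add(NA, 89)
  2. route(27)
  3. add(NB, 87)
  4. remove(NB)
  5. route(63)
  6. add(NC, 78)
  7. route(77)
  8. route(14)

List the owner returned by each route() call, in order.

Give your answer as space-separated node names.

Answer: NA NA NC NC

Derivation:
Op 1: add NA@89 -> ring=[89:NA]
Op 2: route key 27: smallest pos >= 27 is 89 -> NA
Op 3: add NB@87 -> ring=[87:NB,89:NA]
Op 4: remove NB -> ring=[89:NA]
Op 5: route key 63: smallest pos >= 63 is 89 -> NA
Op 6: add NC@78 -> ring=[78:NC,89:NA]
Op 7: route key 77: smallest pos >= 77 is 78 -> NC
Op 8: route key 14: smallest pos >= 14 is 78 -> NC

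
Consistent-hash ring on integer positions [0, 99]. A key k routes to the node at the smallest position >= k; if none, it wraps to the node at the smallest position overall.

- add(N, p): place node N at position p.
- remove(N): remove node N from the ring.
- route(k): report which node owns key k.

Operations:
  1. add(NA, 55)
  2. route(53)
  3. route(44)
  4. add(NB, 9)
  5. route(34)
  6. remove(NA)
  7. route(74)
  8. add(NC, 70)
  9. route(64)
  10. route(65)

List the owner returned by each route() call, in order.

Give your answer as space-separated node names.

Answer: NA NA NA NB NC NC

Derivation:
Op 1: add NA@55 -> ring=[55:NA]
Op 2: route key 53: smallest pos >= 53 is 55 -> NA
Op 3: route key 44: smallest pos >= 44 is 55 -> NA
Op 4: add NB@9 -> ring=[9:NB,55:NA]
Op 5: route key 34: smallest pos >= 34 is 55 -> NA
Op 6: remove NA -> ring=[9:NB]
Op 7: route key 74: none >= 74, wrap to smallest pos 9 -> NB
Op 8: add NC@70 -> ring=[9:NB,70:NC]
Op 9: route key 64: smallest pos >= 64 is 70 -> NC
Op 10: route key 65: smallest pos >= 65 is 70 -> NC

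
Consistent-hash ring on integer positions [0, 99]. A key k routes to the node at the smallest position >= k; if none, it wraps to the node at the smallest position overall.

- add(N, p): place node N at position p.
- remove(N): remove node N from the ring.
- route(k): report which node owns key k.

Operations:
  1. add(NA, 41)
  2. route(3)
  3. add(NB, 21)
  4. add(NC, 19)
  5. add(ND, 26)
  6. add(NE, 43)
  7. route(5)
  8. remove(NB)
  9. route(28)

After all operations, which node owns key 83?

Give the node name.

Op 1: add NA@41 -> ring=[41:NA]
Op 2: route key 3: smallest pos >= 3 is 41 -> NA
Op 3: add NB@21 -> ring=[21:NB,41:NA]
Op 4: add NC@19 -> ring=[19:NC,21:NB,41:NA]
Op 5: add ND@26 -> ring=[19:NC,21:NB,26:ND,41:NA]
Op 6: add NE@43 -> ring=[19:NC,21:NB,26:ND,41:NA,43:NE]
Op 7: route key 5: smallest pos >= 5 is 19 -> NC
Op 8: remove NB -> ring=[19:NC,26:ND,41:NA,43:NE]
Op 9: route key 28: smallest pos >= 28 is 41 -> NA
Final route key 83: none >= 83, wrap to smallest pos 19 -> NC

Answer: NC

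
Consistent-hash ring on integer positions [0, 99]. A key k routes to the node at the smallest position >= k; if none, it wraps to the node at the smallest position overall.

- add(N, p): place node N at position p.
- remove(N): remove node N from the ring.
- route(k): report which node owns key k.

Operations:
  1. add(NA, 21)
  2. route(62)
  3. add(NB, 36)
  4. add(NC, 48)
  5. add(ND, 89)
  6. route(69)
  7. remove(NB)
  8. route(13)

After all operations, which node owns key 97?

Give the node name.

Answer: NA

Derivation:
Op 1: add NA@21 -> ring=[21:NA]
Op 2: route key 62: none >= 62, wrap to smallest pos 21 -> NA
Op 3: add NB@36 -> ring=[21:NA,36:NB]
Op 4: add NC@48 -> ring=[21:NA,36:NB,48:NC]
Op 5: add ND@89 -> ring=[21:NA,36:NB,48:NC,89:ND]
Op 6: route key 69: smallest pos >= 69 is 89 -> ND
Op 7: remove NB -> ring=[21:NA,48:NC,89:ND]
Op 8: route key 13: smallest pos >= 13 is 21 -> NA
Final route key 97: none >= 97, wrap to smallest pos 21 -> NA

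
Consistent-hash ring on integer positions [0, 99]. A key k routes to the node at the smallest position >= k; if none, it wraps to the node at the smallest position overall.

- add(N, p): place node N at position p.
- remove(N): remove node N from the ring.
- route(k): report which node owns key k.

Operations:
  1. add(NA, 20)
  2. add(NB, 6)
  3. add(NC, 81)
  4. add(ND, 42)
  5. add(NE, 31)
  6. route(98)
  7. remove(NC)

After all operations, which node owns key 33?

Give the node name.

Answer: ND

Derivation:
Op 1: add NA@20 -> ring=[20:NA]
Op 2: add NB@6 -> ring=[6:NB,20:NA]
Op 3: add NC@81 -> ring=[6:NB,20:NA,81:NC]
Op 4: add ND@42 -> ring=[6:NB,20:NA,42:ND,81:NC]
Op 5: add NE@31 -> ring=[6:NB,20:NA,31:NE,42:ND,81:NC]
Op 6: route key 98: none >= 98, wrap to smallest pos 6 -> NB
Op 7: remove NC -> ring=[6:NB,20:NA,31:NE,42:ND]
Final route key 33: smallest pos >= 33 is 42 -> ND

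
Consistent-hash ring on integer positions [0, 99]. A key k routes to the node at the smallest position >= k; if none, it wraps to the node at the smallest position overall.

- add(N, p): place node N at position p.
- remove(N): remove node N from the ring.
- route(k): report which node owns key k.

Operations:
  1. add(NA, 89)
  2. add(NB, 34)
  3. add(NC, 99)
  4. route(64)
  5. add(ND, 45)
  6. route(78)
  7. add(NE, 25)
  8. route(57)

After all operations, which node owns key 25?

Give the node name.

Op 1: add NA@89 -> ring=[89:NA]
Op 2: add NB@34 -> ring=[34:NB,89:NA]
Op 3: add NC@99 -> ring=[34:NB,89:NA,99:NC]
Op 4: route key 64: smallest pos >= 64 is 89 -> NA
Op 5: add ND@45 -> ring=[34:NB,45:ND,89:NA,99:NC]
Op 6: route key 78: smallest pos >= 78 is 89 -> NA
Op 7: add NE@25 -> ring=[25:NE,34:NB,45:ND,89:NA,99:NC]
Op 8: route key 57: smallest pos >= 57 is 89 -> NA
Final route key 25: smallest pos >= 25 is 25 -> NE

Answer: NE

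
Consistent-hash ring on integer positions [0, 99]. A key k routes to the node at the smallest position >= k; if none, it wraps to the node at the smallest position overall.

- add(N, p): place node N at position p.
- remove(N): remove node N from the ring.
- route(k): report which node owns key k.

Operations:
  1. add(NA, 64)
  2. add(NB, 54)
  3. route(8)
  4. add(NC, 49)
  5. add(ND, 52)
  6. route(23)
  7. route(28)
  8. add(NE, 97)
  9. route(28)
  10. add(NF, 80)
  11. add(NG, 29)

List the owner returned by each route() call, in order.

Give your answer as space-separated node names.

Answer: NB NC NC NC

Derivation:
Op 1: add NA@64 -> ring=[64:NA]
Op 2: add NB@54 -> ring=[54:NB,64:NA]
Op 3: route key 8: smallest pos >= 8 is 54 -> NB
Op 4: add NC@49 -> ring=[49:NC,54:NB,64:NA]
Op 5: add ND@52 -> ring=[49:NC,52:ND,54:NB,64:NA]
Op 6: route key 23: smallest pos >= 23 is 49 -> NC
Op 7: route key 28: smallest pos >= 28 is 49 -> NC
Op 8: add NE@97 -> ring=[49:NC,52:ND,54:NB,64:NA,97:NE]
Op 9: route key 28: smallest pos >= 28 is 49 -> NC
Op 10: add NF@80 -> ring=[49:NC,52:ND,54:NB,64:NA,80:NF,97:NE]
Op 11: add NG@29 -> ring=[29:NG,49:NC,52:ND,54:NB,64:NA,80:NF,97:NE]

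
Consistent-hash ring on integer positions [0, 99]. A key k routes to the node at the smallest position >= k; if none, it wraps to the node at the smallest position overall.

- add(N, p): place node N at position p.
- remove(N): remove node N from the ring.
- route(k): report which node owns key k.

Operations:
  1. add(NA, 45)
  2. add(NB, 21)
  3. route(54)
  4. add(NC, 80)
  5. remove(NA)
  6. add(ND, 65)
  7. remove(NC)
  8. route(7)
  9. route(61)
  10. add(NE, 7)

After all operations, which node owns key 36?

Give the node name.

Op 1: add NA@45 -> ring=[45:NA]
Op 2: add NB@21 -> ring=[21:NB,45:NA]
Op 3: route key 54: none >= 54, wrap to smallest pos 21 -> NB
Op 4: add NC@80 -> ring=[21:NB,45:NA,80:NC]
Op 5: remove NA -> ring=[21:NB,80:NC]
Op 6: add ND@65 -> ring=[21:NB,65:ND,80:NC]
Op 7: remove NC -> ring=[21:NB,65:ND]
Op 8: route key 7: smallest pos >= 7 is 21 -> NB
Op 9: route key 61: smallest pos >= 61 is 65 -> ND
Op 10: add NE@7 -> ring=[7:NE,21:NB,65:ND]
Final route key 36: smallest pos >= 36 is 65 -> ND

Answer: ND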